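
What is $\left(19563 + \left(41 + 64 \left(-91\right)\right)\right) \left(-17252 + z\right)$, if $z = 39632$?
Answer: $308396400$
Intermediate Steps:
$\left(19563 + \left(41 + 64 \left(-91\right)\right)\right) \left(-17252 + z\right) = \left(19563 + \left(41 + 64 \left(-91\right)\right)\right) \left(-17252 + 39632\right) = \left(19563 + \left(41 - 5824\right)\right) 22380 = \left(19563 - 5783\right) 22380 = 13780 \cdot 22380 = 308396400$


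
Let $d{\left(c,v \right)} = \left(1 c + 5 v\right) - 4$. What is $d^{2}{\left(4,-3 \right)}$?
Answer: $225$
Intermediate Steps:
$d{\left(c,v \right)} = -4 + c + 5 v$ ($d{\left(c,v \right)} = \left(c + 5 v\right) - 4 = -4 + c + 5 v$)
$d^{2}{\left(4,-3 \right)} = \left(-4 + 4 + 5 \left(-3\right)\right)^{2} = \left(-4 + 4 - 15\right)^{2} = \left(-15\right)^{2} = 225$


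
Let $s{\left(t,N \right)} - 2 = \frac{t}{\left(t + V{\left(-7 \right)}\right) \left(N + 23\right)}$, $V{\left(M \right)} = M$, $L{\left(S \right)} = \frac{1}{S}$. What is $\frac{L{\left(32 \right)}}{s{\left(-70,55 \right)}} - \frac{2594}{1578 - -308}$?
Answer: $- \frac{35413405}{26041888} \approx -1.3599$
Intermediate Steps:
$s{\left(t,N \right)} = 2 + \frac{t}{\left(-7 + t\right) \left(23 + N\right)}$ ($s{\left(t,N \right)} = 2 + \frac{t}{\left(t - 7\right) \left(N + 23\right)} = 2 + \frac{t}{\left(-7 + t\right) \left(23 + N\right)}$)
$\frac{L{\left(32 \right)}}{s{\left(-70,55 \right)}} - \frac{2594}{1578 - -308} = \frac{1}{32 \frac{-322 - 770 + 47 \left(-70\right) + 2 \cdot 55 \left(-70\right)}{-161 - 385 + 23 \left(-70\right) + 55 \left(-70\right)}} - \frac{2594}{1578 - -308} = \frac{1}{32 \frac{-322 - 770 - 3290 - 7700}{-161 - 385 - 1610 - 3850}} - \frac{2594}{1578 + 308} = \frac{1}{32 \frac{1}{-6006} \left(-12082\right)} - \frac{2594}{1886} = \frac{1}{32 \left(\left(- \frac{1}{6006}\right) \left(-12082\right)\right)} - \frac{1297}{943} = \frac{1}{32 \cdot \frac{863}{429}} - \frac{1297}{943} = \frac{1}{32} \cdot \frac{429}{863} - \frac{1297}{943} = \frac{429}{27616} - \frac{1297}{943} = - \frac{35413405}{26041888}$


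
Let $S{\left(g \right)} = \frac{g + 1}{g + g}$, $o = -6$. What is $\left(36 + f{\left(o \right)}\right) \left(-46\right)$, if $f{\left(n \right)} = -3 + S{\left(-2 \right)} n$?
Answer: $-1449$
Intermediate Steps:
$S{\left(g \right)} = \frac{1 + g}{2 g}$
$f{\left(n \right)} = -3 + \frac{n}{4}$ ($f{\left(n \right)} = -3 + \frac{1 - 2}{2 \left(-2\right)} n = -3 + \frac{1}{2} \left(- \frac{1}{2}\right) \left(-1\right) n = -3 + \frac{n}{4}$)
$\left(36 + f{\left(o \right)}\right) \left(-46\right) = \left(36 + \left(-3 + \frac{1}{4} \left(-6\right)\right)\right) \left(-46\right) = \left(36 - \frac{9}{2}\right) \left(-46\right) = \frac{63}{2} \left(-46\right) = -1449$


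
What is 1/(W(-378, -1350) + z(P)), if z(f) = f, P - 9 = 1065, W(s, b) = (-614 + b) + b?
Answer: -1/2240 ≈ -0.00044643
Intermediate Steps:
W(s, b) = -614 + 2*b
P = 1074 (P = 9 + 1065 = 1074)
1/(W(-378, -1350) + z(P)) = 1/((-614 + 2*(-1350)) + 1074) = 1/((-614 - 2700) + 1074) = 1/(-3314 + 1074) = 1/(-2240) = -1/2240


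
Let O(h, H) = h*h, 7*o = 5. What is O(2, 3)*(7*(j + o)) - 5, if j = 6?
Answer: 183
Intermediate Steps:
o = 5/7 (o = (⅐)*5 = 5/7 ≈ 0.71429)
O(h, H) = h²
O(2, 3)*(7*(j + o)) - 5 = 2²*(7*(6 + 5/7)) - 5 = 4*(7*(47/7)) - 5 = 4*47 - 5 = 188 - 5 = 183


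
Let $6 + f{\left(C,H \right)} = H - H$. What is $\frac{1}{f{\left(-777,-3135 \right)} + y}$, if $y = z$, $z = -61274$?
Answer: $- \frac{1}{61280} \approx -1.6319 \cdot 10^{-5}$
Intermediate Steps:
$f{\left(C,H \right)} = -6$ ($f{\left(C,H \right)} = -6 + \left(H - H\right) = -6 + 0 = -6$)
$y = -61274$
$\frac{1}{f{\left(-777,-3135 \right)} + y} = \frac{1}{-6 - 61274} = \frac{1}{-61280} = - \frac{1}{61280}$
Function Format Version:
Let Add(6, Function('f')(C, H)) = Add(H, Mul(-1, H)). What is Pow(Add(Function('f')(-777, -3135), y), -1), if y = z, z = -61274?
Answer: Rational(-1, 61280) ≈ -1.6319e-5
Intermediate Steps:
Function('f')(C, H) = -6 (Function('f')(C, H) = Add(-6, Add(H, Mul(-1, H))) = Add(-6, 0) = -6)
y = -61274
Pow(Add(Function('f')(-777, -3135), y), -1) = Pow(Add(-6, -61274), -1) = Pow(-61280, -1) = Rational(-1, 61280)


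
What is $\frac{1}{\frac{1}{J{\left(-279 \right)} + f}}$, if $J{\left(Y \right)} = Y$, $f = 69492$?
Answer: $69213$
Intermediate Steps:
$\frac{1}{\frac{1}{J{\left(-279 \right)} + f}} = \frac{1}{\frac{1}{-279 + 69492}} = \frac{1}{\frac{1}{69213}} = 69213$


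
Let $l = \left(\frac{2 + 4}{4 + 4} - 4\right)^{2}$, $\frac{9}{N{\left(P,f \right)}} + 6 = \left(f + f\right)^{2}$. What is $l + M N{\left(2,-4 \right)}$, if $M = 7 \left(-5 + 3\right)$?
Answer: $\frac{3893}{464} \approx 8.3901$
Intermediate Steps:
$N{\left(P,f \right)} = \frac{9}{-6 + 4 f^{2}}$ ($N{\left(P,f \right)} = \frac{9}{-6 + \left(f + f\right)^{2}} = \frac{9}{-6 + \left(2 f\right)^{2}} = \frac{9}{-6 + 4 f^{2}}$)
$M = -14$ ($M = 7 \left(-2\right) = -14$)
$l = \frac{169}{16}$ ($l = \left(\frac{6}{8} - 4\right)^{2} = \left(6 \cdot \frac{1}{8} - 4\right)^{2} = \left(\frac{3}{4} - 4\right)^{2} = \left(- \frac{13}{4}\right)^{2} = \frac{169}{16} \approx 10.563$)
$l + M N{\left(2,-4 \right)} = \frac{169}{16} - 14 \frac{9}{2 \left(-3 + 2 \left(-4\right)^{2}\right)} = \frac{169}{16} - 14 \frac{9}{2 \left(-3 + 2 \cdot 16\right)} = \frac{169}{16} - 14 \frac{9}{2 \left(-3 + 32\right)} = \frac{169}{16} - 14 \frac{9}{2 \cdot 29} = \frac{169}{16} - 14 \cdot \frac{9}{2} \cdot \frac{1}{29} = \frac{169}{16} - \frac{63}{29} = \frac{3893}{464}$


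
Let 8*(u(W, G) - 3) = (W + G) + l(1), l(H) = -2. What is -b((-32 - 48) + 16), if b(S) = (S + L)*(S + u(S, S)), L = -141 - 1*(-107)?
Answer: -15141/2 ≈ -7570.5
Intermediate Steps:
u(W, G) = 11/4 + G/8 + W/8 (u(W, G) = 3 + ((W + G) - 2)/8 = 3 + ((G + W) - 2)/8 = 3 + (-2 + G + W)/8 = 3 + (-¼ + G/8 + W/8) = 11/4 + G/8 + W/8)
L = -34 (L = -141 + 107 = -34)
b(S) = (-34 + S)*(11/4 + 5*S/4) (b(S) = (S - 34)*(S + (11/4 + S/8 + S/8)) = (-34 + S)*(S + (11/4 + S/4)) = (-34 + S)*(11/4 + 5*S/4))
-b((-32 - 48) + 16) = -(-187/2 - 159*((-32 - 48) + 16)/4 + 5*((-32 - 48) + 16)²/4) = -(-187/2 - 159*(-80 + 16)/4 + 5*(-80 + 16)²/4) = -(-187/2 - 159/4*(-64) + (5/4)*(-64)²) = -(-187/2 + 2544 + (5/4)*4096) = -(-187/2 + 2544 + 5120) = -1*15141/2 = -15141/2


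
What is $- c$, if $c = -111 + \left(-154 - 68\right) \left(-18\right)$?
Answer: $-3885$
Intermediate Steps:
$c = 3885$ ($c = -111 + \left(-154 - 68\right) \left(-18\right) = -111 - -3996 = -111 + 3996 = 3885$)
$- c = \left(-1\right) 3885 = -3885$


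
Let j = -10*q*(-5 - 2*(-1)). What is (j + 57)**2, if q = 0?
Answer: 3249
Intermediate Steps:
j = 0 (j = -0*(-5 - 2*(-1)) = -0*(-5 + 2) = -0*(-3) = -10*0 = 0)
(j + 57)**2 = (0 + 57)**2 = 57**2 = 3249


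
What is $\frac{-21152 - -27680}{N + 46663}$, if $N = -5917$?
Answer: $\frac{1088}{6791} \approx 0.16021$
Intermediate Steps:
$\frac{-21152 - -27680}{N + 46663} = \frac{-21152 - -27680}{-5917 + 46663} = \frac{-21152 + 27680}{40746} = 6528 \cdot \frac{1}{40746} = \frac{1088}{6791}$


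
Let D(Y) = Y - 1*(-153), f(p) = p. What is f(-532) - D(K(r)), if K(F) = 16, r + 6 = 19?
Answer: -701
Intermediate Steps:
r = 13 (r = -6 + 19 = 13)
D(Y) = 153 + Y (D(Y) = Y + 153 = 153 + Y)
f(-532) - D(K(r)) = -532 - (153 + 16) = -532 - 1*169 = -532 - 169 = -701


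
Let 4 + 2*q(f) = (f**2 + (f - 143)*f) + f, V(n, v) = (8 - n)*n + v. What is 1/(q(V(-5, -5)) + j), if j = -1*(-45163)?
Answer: 1/55031 ≈ 1.8172e-5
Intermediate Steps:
V(n, v) = v + n*(8 - n) (V(n, v) = n*(8 - n) + v = v + n*(8 - n))
q(f) = -2 + f/2 + f**2/2 + f*(-143 + f)/2 (q(f) = -2 + ((f**2 + (f - 143)*f) + f)/2 = -2 + ((f**2 + (-143 + f)*f) + f)/2 = -2 + ((f**2 + f*(-143 + f)) + f)/2 = -2 + (f + f**2 + f*(-143 + f))/2 = -2 + (f/2 + f**2/2 + f*(-143 + f)/2) = -2 + f/2 + f**2/2 + f*(-143 + f)/2)
j = 45163
1/(q(V(-5, -5)) + j) = 1/((-2 + (-5 - 1*(-5)**2 + 8*(-5))**2 - 71*(-5 - 1*(-5)**2 + 8*(-5))) + 45163) = 1/((-2 + (-5 - 1*25 - 40)**2 - 71*(-5 - 1*25 - 40)) + 45163) = 1/((-2 + (-5 - 25 - 40)**2 - 71*(-5 - 25 - 40)) + 45163) = 1/((-2 + (-70)**2 - 71*(-70)) + 45163) = 1/((-2 + 4900 + 4970) + 45163) = 1/(9868 + 45163) = 1/55031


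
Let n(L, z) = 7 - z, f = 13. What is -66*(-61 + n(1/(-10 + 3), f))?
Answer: 4422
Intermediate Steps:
-66*(-61 + n(1/(-10 + 3), f)) = -66*(-61 + (7 - 1*13)) = -66*(-61 + (7 - 13)) = -66*(-61 - 6) = -66*(-67) = 4422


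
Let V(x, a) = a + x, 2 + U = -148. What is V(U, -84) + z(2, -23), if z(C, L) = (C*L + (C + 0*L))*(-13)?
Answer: 338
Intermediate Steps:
U = -150 (U = -2 - 148 = -150)
z(C, L) = -13*C - 13*C*L (z(C, L) = (C*L + (C + 0))*(-13) = (C*L + C)*(-13) = (C + C*L)*(-13) = -13*C - 13*C*L)
V(U, -84) + z(2, -23) = (-84 - 150) - 13*2*(1 - 23) = -234 - 13*2*(-22) = -234 + 572 = 338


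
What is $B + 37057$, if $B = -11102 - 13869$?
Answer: $12086$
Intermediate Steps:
$B = -24971$
$B + 37057 = -24971 + 37057 = 12086$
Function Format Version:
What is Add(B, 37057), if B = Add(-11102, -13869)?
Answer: 12086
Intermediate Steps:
B = -24971
Add(B, 37057) = Add(-24971, 37057) = 12086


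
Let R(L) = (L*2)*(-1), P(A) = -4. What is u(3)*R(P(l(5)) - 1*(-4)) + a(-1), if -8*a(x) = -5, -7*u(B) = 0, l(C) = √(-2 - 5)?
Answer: 5/8 ≈ 0.62500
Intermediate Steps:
l(C) = I*√7 (l(C) = √(-7) = I*√7)
u(B) = 0 (u(B) = -⅐*0 = 0)
a(x) = 5/8 (a(x) = -⅛*(-5) = 5/8)
R(L) = -2*L (R(L) = (2*L)*(-1) = -2*L)
u(3)*R(P(l(5)) - 1*(-4)) + a(-1) = 0*(-2*(-4 - 1*(-4))) + 5/8 = 0*(-2*(-4 + 4)) + 5/8 = 0*(-2*0) + 5/8 = 0*0 + 5/8 = 0 + 5/8 = 5/8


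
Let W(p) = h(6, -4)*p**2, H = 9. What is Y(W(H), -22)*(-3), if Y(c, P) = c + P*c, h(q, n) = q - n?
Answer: 51030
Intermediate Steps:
W(p) = 10*p**2 (W(p) = (6 - 1*(-4))*p**2 = (6 + 4)*p**2 = 10*p**2)
Y(W(H), -22)*(-3) = ((10*9**2)*(1 - 22))*(-3) = ((10*81)*(-21))*(-3) = (810*(-21))*(-3) = -17010*(-3) = 51030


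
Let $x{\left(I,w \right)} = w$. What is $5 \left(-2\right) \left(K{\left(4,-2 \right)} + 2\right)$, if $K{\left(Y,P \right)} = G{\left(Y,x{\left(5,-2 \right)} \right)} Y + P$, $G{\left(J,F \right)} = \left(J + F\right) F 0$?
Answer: $0$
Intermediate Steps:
$G{\left(J,F \right)} = 0$ ($G{\left(J,F \right)} = \left(F + J\right) F 0 = F \left(F + J\right) 0 = 0$)
$K{\left(Y,P \right)} = P$ ($K{\left(Y,P \right)} = 0 Y + P = 0 + P = P$)
$5 \left(-2\right) \left(K{\left(4,-2 \right)} + 2\right) = 5 \left(-2\right) \left(-2 + 2\right) = \left(-10\right) 0 = 0$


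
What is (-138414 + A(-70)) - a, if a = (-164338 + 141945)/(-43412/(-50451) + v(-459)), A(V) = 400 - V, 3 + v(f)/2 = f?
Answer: -6425638699771/46573312 ≈ -1.3797e+5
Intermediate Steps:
v(f) = -6 + 2*f
a = 1129749243/46573312 (a = (-164338 + 141945)/(-43412/(-50451) + (-6 + 2*(-459))) = -22393/(-43412*(-1/50451) + (-6 - 918)) = -22393/(43412/50451 - 924) = -22393/(-46573312/50451) = -22393*(-50451/46573312) = 1129749243/46573312 ≈ 24.257)
(-138414 + A(-70)) - a = (-138414 + (400 - 1*(-70))) - 1*1129749243/46573312 = (-138414 + (400 + 70)) - 1129749243/46573312 = (-138414 + 470) - 1129749243/46573312 = -137944 - 1129749243/46573312 = -6425638699771/46573312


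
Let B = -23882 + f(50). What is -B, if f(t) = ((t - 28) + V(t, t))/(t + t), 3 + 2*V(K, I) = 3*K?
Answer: 4776209/200 ≈ 23881.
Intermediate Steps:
V(K, I) = -3/2 + 3*K/2 (V(K, I) = -3/2 + (3*K)/2 = -3/2 + 3*K/2)
f(t) = (-59/2 + 5*t/2)/(2*t) (f(t) = ((t - 28) + (-3/2 + 3*t/2))/(t + t) = ((-28 + t) + (-3/2 + 3*t/2))/((2*t)) = (-59/2 + 5*t/2)*(1/(2*t)) = (-59/2 + 5*t/2)/(2*t))
B = -4776209/200 (B = -23882 + (¼)*(-59 + 5*50)/50 = -23882 + (¼)*(1/50)*(-59 + 250) = -23882 + (¼)*(1/50)*191 = -23882 + 191/200 = -4776209/200 ≈ -23881.)
-B = -1*(-4776209/200) = 4776209/200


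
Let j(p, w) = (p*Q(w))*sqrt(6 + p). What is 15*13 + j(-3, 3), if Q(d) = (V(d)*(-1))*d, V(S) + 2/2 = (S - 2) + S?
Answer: 195 + 27*sqrt(3) ≈ 241.77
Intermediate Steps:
V(S) = -3 + 2*S (V(S) = -1 + ((S - 2) + S) = -1 + ((-2 + S) + S) = -1 + (-2 + 2*S) = -3 + 2*S)
Q(d) = d*(3 - 2*d) (Q(d) = ((-3 + 2*d)*(-1))*d = (3 - 2*d)*d = d*(3 - 2*d))
j(p, w) = p*w*sqrt(6 + p)*(3 - 2*w) (j(p, w) = (p*(w*(3 - 2*w)))*sqrt(6 + p) = (p*w*(3 - 2*w))*sqrt(6 + p) = p*w*sqrt(6 + p)*(3 - 2*w))
15*13 + j(-3, 3) = 15*13 - 3*3*sqrt(6 - 3)*(3 - 2*3) = 195 - 3*3*sqrt(3)*(3 - 6) = 195 - 3*3*sqrt(3)*(-3) = 195 + 27*sqrt(3)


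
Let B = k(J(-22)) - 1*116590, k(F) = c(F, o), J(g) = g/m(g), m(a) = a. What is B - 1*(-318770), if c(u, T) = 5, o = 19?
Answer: 202185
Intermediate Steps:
J(g) = 1 (J(g) = g/g = 1)
k(F) = 5
B = -116585 (B = 5 - 1*116590 = 5 - 116590 = -116585)
B - 1*(-318770) = -116585 - 1*(-318770) = -116585 + 318770 = 202185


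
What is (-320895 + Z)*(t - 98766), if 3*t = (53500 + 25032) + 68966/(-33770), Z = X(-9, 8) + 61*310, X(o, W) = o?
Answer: 33649575230474/1535 ≈ 2.1922e+10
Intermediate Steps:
Z = 18901 (Z = -9 + 61*310 = -9 + 18910 = 18901)
t = 441992779/16885 (t = ((53500 + 25032) + 68966/(-33770))/3 = (78532 + 68966*(-1/33770))/3 = (78532 - 34483/16885)/3 = (1/3)*(1325978337/16885) = 441992779/16885 ≈ 26177.)
(-320895 + Z)*(t - 98766) = (-320895 + 18901)*(441992779/16885 - 98766) = -301994*(-1225671131/16885) = 33649575230474/1535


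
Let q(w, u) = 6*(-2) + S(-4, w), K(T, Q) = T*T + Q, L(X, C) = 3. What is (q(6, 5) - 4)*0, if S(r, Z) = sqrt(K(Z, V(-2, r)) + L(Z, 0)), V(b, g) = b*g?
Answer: 0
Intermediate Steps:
K(T, Q) = Q + T**2 (K(T, Q) = T**2 + Q = Q + T**2)
S(r, Z) = sqrt(3 + Z**2 - 2*r) (S(r, Z) = sqrt((-2*r + Z**2) + 3) = sqrt((Z**2 - 2*r) + 3) = sqrt(3 + Z**2 - 2*r))
q(w, u) = -12 + sqrt(11 + w**2) (q(w, u) = 6*(-2) + sqrt(3 + w**2 - 2*(-4)) = -12 + sqrt(3 + w**2 + 8) = -12 + sqrt(11 + w**2))
(q(6, 5) - 4)*0 = ((-12 + sqrt(11 + 6**2)) - 4)*0 = ((-12 + sqrt(11 + 36)) - 4)*0 = ((-12 + sqrt(47)) - 4)*0 = (-16 + sqrt(47))*0 = 0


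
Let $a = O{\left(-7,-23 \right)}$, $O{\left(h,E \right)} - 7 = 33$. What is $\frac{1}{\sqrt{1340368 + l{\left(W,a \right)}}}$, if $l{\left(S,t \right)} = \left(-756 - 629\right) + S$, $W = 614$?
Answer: $\frac{\sqrt{1339597}}{1339597} \approx 0.000864$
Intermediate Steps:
$O{\left(h,E \right)} = 40$ ($O{\left(h,E \right)} = 7 + 33 = 40$)
$a = 40$
$l{\left(S,t \right)} = -1385 + S$
$\frac{1}{\sqrt{1340368 + l{\left(W,a \right)}}} = \frac{1}{\sqrt{1340368 + \left(-1385 + 614\right)}} = \frac{1}{\sqrt{1340368 - 771}} = \frac{1}{\sqrt{1339597}} = \frac{\sqrt{1339597}}{1339597}$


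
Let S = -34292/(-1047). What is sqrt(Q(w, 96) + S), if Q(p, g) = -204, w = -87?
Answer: 4*I*sqrt(11732682)/1047 ≈ 13.086*I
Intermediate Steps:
S = 34292/1047 (S = -34292*(-1/1047) = 34292/1047 ≈ 32.753)
sqrt(Q(w, 96) + S) = sqrt(-204 + 34292/1047) = sqrt(-179296/1047) = 4*I*sqrt(11732682)/1047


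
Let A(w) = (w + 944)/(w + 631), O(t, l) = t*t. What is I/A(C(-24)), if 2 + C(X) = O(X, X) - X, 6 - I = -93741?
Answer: 38405021/514 ≈ 74718.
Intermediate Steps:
I = 93747 (I = 6 - 1*(-93741) = 6 + 93741 = 93747)
O(t, l) = t²
C(X) = -2 + X² - X (C(X) = -2 + (X² - X) = -2 + X² - X)
A(w) = (944 + w)/(631 + w)
I/A(C(-24)) = 93747/(((944 + (-2 + (-24)² - 1*(-24)))/(631 + (-2 + (-24)² - 1*(-24))))) = 93747/(((944 + (-2 + 576 + 24))/(631 + (-2 + 576 + 24)))) = 93747/(((944 + 598)/(631 + 598))) = 93747/((1542/1229)) = 93747/(((1/1229)*1542)) = 93747/(1542/1229) = 93747*(1229/1542) = 38405021/514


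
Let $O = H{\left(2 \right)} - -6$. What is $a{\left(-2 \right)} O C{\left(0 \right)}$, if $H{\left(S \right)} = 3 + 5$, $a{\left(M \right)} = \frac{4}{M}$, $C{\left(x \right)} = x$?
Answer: $0$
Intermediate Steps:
$H{\left(S \right)} = 8$
$O = 14$ ($O = 8 - -6 = 8 + 6 = 14$)
$a{\left(-2 \right)} O C{\left(0 \right)} = \frac{4}{-2} \cdot 14 \cdot 0 = 4 \left(- \frac{1}{2}\right) 14 \cdot 0 = \left(-2\right) 14 \cdot 0 = \left(-28\right) 0 = 0$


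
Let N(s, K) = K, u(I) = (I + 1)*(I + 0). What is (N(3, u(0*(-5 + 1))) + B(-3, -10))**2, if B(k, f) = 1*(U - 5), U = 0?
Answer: 25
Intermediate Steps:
B(k, f) = -5 (B(k, f) = 1*(0 - 5) = 1*(-5) = -5)
u(I) = I*(1 + I) (u(I) = (1 + I)*I = I*(1 + I))
(N(3, u(0*(-5 + 1))) + B(-3, -10))**2 = ((0*(-5 + 1))*(1 + 0*(-5 + 1)) - 5)**2 = ((0*(-4))*(1 + 0*(-4)) - 5)**2 = (0*(1 + 0) - 5)**2 = (0*1 - 5)**2 = (0 - 5)**2 = (-5)**2 = 25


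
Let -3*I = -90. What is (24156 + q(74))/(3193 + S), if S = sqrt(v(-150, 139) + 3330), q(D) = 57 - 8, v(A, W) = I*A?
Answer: 77286565/10196419 - 72615*I*sqrt(130)/10196419 ≈ 7.5798 - 0.081199*I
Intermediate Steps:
I = 30 (I = -1/3*(-90) = 30)
v(A, W) = 30*A
q(D) = 49
S = 3*I*sqrt(130) (S = sqrt(30*(-150) + 3330) = sqrt(-4500 + 3330) = sqrt(-1170) = 3*I*sqrt(130) ≈ 34.205*I)
(24156 + q(74))/(3193 + S) = (24156 + 49)/(3193 + 3*I*sqrt(130)) = 24205/(3193 + 3*I*sqrt(130))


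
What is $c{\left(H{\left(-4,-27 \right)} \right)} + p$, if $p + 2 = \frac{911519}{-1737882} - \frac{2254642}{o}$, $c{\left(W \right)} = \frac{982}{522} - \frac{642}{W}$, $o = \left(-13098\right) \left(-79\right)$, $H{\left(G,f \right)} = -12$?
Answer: $\frac{220235202525146}{4345793783073} \approx 50.678$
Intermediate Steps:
$o = 1034742$
$c{\left(W \right)} = \frac{491}{261} - \frac{642}{W}$ ($c{\left(W \right)} = 982 \cdot \frac{1}{522} - \frac{642}{W} = \frac{491}{261} - \frac{642}{W}$)
$p = - \frac{1409667955705}{299709916074}$ ($p = -2 + \left(\frac{911519}{-1737882} - \frac{2254642}{1034742}\right) = -2 + \left(911519 \left(- \frac{1}{1737882}\right) - \frac{1127321}{517371}\right) = -2 - \frac{810248123557}{299709916074} = - \frac{1409667955705}{299709916074} \approx -4.7034$)
$c{\left(H{\left(-4,-27 \right)} \right)} + p = \left(\frac{491}{261} - \frac{642}{-12}\right) - \frac{1409667955705}{299709916074} = \left(\frac{491}{261} - - \frac{107}{2}\right) - \frac{1409667955705}{299709916074} = \left(\frac{491}{261} + \frac{107}{2}\right) - \frac{1409667955705}{299709916074} = \frac{28909}{522} - \frac{1409667955705}{299709916074} = \frac{220235202525146}{4345793783073}$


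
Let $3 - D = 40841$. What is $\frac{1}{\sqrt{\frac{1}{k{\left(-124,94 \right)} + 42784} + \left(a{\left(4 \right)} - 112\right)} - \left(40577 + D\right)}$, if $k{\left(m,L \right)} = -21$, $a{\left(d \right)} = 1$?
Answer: $\frac{11161143}{2917805015} - \frac{2 i \sqrt{50745697499}}{2917805015} \approx 0.0038252 - 0.00015441 i$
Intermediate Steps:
$D = -40838$ ($D = 3 - 40841 = -40838$)
$\frac{1}{\sqrt{\frac{1}{k{\left(-124,94 \right)} + 42784} + \left(a{\left(4 \right)} - 112\right)} - \left(40577 + D\right)} = \frac{1}{\sqrt{\frac{1}{-21 + 42784} + \left(1 - 112\right)} - -261} = \frac{1}{\sqrt{\frac{1}{42763} + \left(1 - 112\right)} + \left(-40577 + 40838\right)} = \frac{1}{\sqrt{\frac{1}{42763} - 111} + 261} = \frac{1}{\sqrt{- \frac{4746692}{42763}} + 261} = \frac{1}{\frac{2 i \sqrt{50745697499}}{42763} + 261} = \frac{1}{261 + \frac{2 i \sqrt{50745697499}}{42763}}$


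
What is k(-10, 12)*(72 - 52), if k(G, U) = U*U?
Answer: 2880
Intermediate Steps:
k(G, U) = U**2
k(-10, 12)*(72 - 52) = 12**2*(72 - 52) = 144*20 = 2880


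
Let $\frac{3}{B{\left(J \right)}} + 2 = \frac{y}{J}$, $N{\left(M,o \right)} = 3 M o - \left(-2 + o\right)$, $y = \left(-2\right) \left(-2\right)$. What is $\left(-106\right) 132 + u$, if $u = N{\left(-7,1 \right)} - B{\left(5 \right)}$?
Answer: $- \frac{28019}{2} \approx -14010.0$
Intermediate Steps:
$y = 4$
$N{\left(M,o \right)} = 2 - o + 3 M o$ ($N{\left(M,o \right)} = 3 M o - \left(-2 + o\right) = 2 - o + 3 M o$)
$B{\left(J \right)} = \frac{3}{-2 + \frac{4}{J}}$
$u = - \frac{35}{2}$ ($u = \left(2 - 1 + 3 \left(-7\right) 1\right) - \left(-3\right) 5 \frac{1}{-4 + 2 \cdot 5} = \left(2 - 1 - 21\right) - \left(-3\right) 5 \frac{1}{-4 + 10} = -20 - \left(-3\right) 5 \cdot \frac{1}{6} = -20 - - \frac{5}{2} = -20 + \frac{5}{2} = - \frac{35}{2} \approx -17.5$)
$\left(-106\right) 132 + u = \left(-106\right) 132 - \frac{35}{2} = -13992 - \frac{35}{2} = - \frac{28019}{2}$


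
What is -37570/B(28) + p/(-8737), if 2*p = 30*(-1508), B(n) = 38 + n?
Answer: -163378085/288321 ≈ -566.65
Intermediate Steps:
p = -22620 (p = (30*(-1508))/2 = (½)*(-45240) = -22620)
-37570/B(28) + p/(-8737) = -37570/(38 + 28) - 22620/(-8737) = -37570/66 - 22620*(-1/8737) = -37570*1/66 + 22620/8737 = -18785/33 + 22620/8737 = -163378085/288321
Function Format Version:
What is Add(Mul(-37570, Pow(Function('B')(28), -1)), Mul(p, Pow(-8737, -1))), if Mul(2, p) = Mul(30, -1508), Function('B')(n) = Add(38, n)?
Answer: Rational(-163378085, 288321) ≈ -566.65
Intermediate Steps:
p = -22620 (p = Mul(Rational(1, 2), Mul(30, -1508)) = Mul(Rational(1, 2), -45240) = -22620)
Add(Mul(-37570, Pow(Function('B')(28), -1)), Mul(p, Pow(-8737, -1))) = Add(Mul(-37570, Pow(Add(38, 28), -1)), Mul(-22620, Pow(-8737, -1))) = Add(Mul(-37570, Pow(66, -1)), Mul(-22620, Rational(-1, 8737))) = Add(Mul(-37570, Rational(1, 66)), Rational(22620, 8737)) = Add(Rational(-18785, 33), Rational(22620, 8737)) = Rational(-163378085, 288321)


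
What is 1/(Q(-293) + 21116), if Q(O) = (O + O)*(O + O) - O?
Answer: 1/364805 ≈ 2.7412e-6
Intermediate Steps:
Q(O) = -O + 4*O² (Q(O) = (2*O)*(2*O) - O = 4*O² - O = -O + 4*O²)
1/(Q(-293) + 21116) = 1/(-293*(-1 + 4*(-293)) + 21116) = 1/(-293*(-1 - 1172) + 21116) = 1/(-293*(-1173) + 21116) = 1/(343689 + 21116) = 1/364805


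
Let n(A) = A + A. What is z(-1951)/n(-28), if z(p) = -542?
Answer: 271/28 ≈ 9.6786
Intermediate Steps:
n(A) = 2*A
z(-1951)/n(-28) = -542/(2*(-28)) = -542/(-56) = -542*(-1/56) = 271/28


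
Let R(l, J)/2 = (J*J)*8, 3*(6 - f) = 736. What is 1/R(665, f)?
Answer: 9/8248384 ≈ 1.0911e-6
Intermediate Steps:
f = -718/3 (f = 6 - ⅓*736 = 6 - 736/3 = -718/3 ≈ -239.33)
R(l, J) = 16*J² (R(l, J) = 2*((J*J)*8) = 2*(J²*8) = 2*(8*J²) = 16*J²)
1/R(665, f) = 1/(16*(-718/3)²) = 1/(16*(515524/9)) = 1/(8248384/9) = 9/8248384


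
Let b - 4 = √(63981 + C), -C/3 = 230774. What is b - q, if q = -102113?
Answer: 102117 + I*√628341 ≈ 1.0212e+5 + 792.68*I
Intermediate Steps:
C = -692322 (C = -3*230774 = -692322)
b = 4 + I*√628341 (b = 4 + √(63981 - 692322) = 4 + √(-628341) = 4 + I*√628341 ≈ 4.0 + 792.68*I)
b - q = (4 + I*√628341) - 1*(-102113) = (4 + I*√628341) + 102113 = 102117 + I*√628341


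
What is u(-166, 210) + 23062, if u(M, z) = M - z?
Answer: 22686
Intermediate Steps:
u(-166, 210) + 23062 = (-166 - 1*210) + 23062 = (-166 - 210) + 23062 = -376 + 23062 = 22686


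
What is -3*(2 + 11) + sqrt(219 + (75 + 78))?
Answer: -39 + 2*sqrt(93) ≈ -19.713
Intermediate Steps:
-3*(2 + 11) + sqrt(219 + (75 + 78)) = -3*13 + sqrt(219 + 153) = -39 + sqrt(372) = -39 + 2*sqrt(93)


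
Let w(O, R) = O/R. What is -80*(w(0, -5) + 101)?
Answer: -8080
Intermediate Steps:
-80*(w(0, -5) + 101) = -80*(0/(-5) + 101) = -80*(0*(-1/5) + 101) = -80*(0 + 101) = -80*101 = -8080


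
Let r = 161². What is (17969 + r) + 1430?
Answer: 45320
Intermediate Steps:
r = 25921
(17969 + r) + 1430 = (17969 + 25921) + 1430 = 43890 + 1430 = 45320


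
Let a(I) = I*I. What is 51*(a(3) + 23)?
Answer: 1632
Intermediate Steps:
a(I) = I**2
51*(a(3) + 23) = 51*(3**2 + 23) = 51*(9 + 23) = 51*32 = 1632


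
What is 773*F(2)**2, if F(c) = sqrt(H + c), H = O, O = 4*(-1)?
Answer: -1546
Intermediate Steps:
O = -4
H = -4
F(c) = sqrt(-4 + c)
773*F(2)**2 = 773*(sqrt(-4 + 2))**2 = 773*(sqrt(-2))**2 = 773*(I*sqrt(2))**2 = 773*(-2) = -1546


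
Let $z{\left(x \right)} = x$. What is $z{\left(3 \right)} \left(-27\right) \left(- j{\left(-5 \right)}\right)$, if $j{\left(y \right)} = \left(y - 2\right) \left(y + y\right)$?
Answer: $5670$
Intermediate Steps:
$j{\left(y \right)} = 2 y \left(-2 + y\right)$ ($j{\left(y \right)} = \left(-2 + y\right) 2 y = 2 y \left(-2 + y\right)$)
$z{\left(3 \right)} \left(-27\right) \left(- j{\left(-5 \right)}\right) = 3 \left(-27\right) \left(- 2 \left(-5\right) \left(-2 - 5\right)\right) = - 81 \left(- 2 \left(-5\right) \left(-7\right)\right) = - 81 \left(\left(-1\right) 70\right) = \left(-81\right) \left(-70\right) = 5670$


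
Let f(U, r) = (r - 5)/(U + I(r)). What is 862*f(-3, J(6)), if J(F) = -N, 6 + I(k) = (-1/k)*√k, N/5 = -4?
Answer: -2327400/1619 + 25860*√5/1619 ≈ -1401.8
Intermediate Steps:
N = -20 (N = 5*(-4) = -20)
I(k) = -6 - 1/√k (I(k) = -6 + (-1/k)*√k = -6 - 1/√k)
J(F) = 20 (J(F) = -1*(-20) = 20)
f(U, r) = (-5 + r)/(-6 + U - 1/√r) (f(U, r) = (r - 5)/(U + (-6 - 1/√r)) = (-5 + r)/(-6 + U - 1/√r))
862*f(-3, J(6)) = 862*(√20*(5 - 1*20)/(1 + √20*(6 - 1*(-3)))) = 862*((2*√5)*(5 - 20)/(1 + (2*√5)*(6 + 3))) = 862*((2*√5)*(-15)/(1 + (2*√5)*9)) = 862*((2*√5)*(-15)/(1 + 18*√5)) = 862*(-30*√5/(1 + 18*√5)) = -25860*√5/(1 + 18*√5)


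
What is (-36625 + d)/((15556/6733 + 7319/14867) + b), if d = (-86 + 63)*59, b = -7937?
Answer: 1900989813401/397104634464 ≈ 4.7871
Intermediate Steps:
d = -1357 (d = -23*59 = -1357)
(-36625 + d)/((15556/6733 + 7319/14867) + b) = (-36625 - 1357)/((15556/6733 + 7319/14867) - 7937) = -37982/((15556*(1/6733) + 7319*(1/14867)) - 7937) = -37982/((15556/6733 + 7319/14867) - 7937) = -37982/(280549879/100099511 - 7937) = -37982/(-794209268928/100099511) = -37982*(-100099511/794209268928) = 1900989813401/397104634464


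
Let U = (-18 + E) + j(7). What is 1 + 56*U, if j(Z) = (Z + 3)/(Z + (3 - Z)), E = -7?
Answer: -3637/3 ≈ -1212.3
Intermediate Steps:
j(Z) = 1 + Z/3 (j(Z) = (3 + Z)/3 = (3 + Z)*(⅓) = 1 + Z/3)
U = -65/3 (U = (-18 - 7) + (1 + (⅓)*7) = -25 + (1 + 7/3) = -25 + 10/3 = -65/3 ≈ -21.667)
1 + 56*U = 1 + 56*(-65/3) = 1 - 3640/3 = -3637/3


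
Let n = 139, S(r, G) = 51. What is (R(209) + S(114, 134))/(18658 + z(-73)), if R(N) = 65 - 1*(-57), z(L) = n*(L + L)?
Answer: -173/1636 ≈ -0.10575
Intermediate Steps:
z(L) = 278*L (z(L) = 139*(L + L) = 139*(2*L) = 278*L)
R(N) = 122 (R(N) = 65 + 57 = 122)
(R(209) + S(114, 134))/(18658 + z(-73)) = (122 + 51)/(18658 + 278*(-73)) = 173/(18658 - 20294) = 173/(-1636) = 173*(-1/1636) = -173/1636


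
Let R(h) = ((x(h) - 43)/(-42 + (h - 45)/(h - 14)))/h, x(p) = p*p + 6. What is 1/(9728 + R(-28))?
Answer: 3382/32902337 ≈ 0.00010279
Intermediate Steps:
x(p) = 6 + p² (x(p) = p² + 6 = 6 + p²)
R(h) = (-37 + h²)/(h*(-42 + (-45 + h)/(-14 + h))) (R(h) = (((6 + h²) - 43)/(-42 + (h - 45)/(h - 14)))/h = ((-37 + h²)/(-42 + (-45 + h)/(-14 + h)))/h = (-37 + h²)/(h*(-42 + (-45 + h)/(-14 + h))))
1/(9728 + R(-28)) = 1/(9728 + (-518 - 1*(-28)³ + 14*(-28)² + 37*(-28))/((-28)*(-543 + 41*(-28)))) = 1/(9728 - (-518 - 1*(-21952) + 14*784 - 1036)/(28*(-543 - 1148))) = 1/(9728 - 1/28*(-518 + 21952 + 10976 - 1036)/(-1691)) = 1/(9728 - 1/28*(-1/1691)*31374) = 1/(9728 + 2241/3382) = 1/(32902337/3382) = 3382/32902337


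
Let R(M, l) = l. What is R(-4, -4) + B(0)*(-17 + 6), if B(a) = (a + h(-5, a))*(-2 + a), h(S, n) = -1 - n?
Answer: -26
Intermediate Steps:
B(a) = 2 - a (B(a) = (a + (-1 - a))*(-2 + a) = -(-2 + a) = 2 - a)
R(-4, -4) + B(0)*(-17 + 6) = -4 + (2 - 1*0)*(-17 + 6) = -4 + (2 + 0)*(-11) = -4 + 2*(-11) = -4 - 22 = -26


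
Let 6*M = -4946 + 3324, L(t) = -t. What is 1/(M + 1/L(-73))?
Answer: -219/59200 ≈ -0.0036993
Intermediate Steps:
M = -811/3 (M = (-4946 + 3324)/6 = (1/6)*(-1622) = -811/3 ≈ -270.33)
1/(M + 1/L(-73)) = 1/(-811/3 + 1/(-1*(-73))) = 1/(-811/3 + 1/73) = 1/(-59200/219) = -219/59200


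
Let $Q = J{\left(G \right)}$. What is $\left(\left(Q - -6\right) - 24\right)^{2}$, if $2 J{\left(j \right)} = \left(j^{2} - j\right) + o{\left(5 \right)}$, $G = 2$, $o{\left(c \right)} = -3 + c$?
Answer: $256$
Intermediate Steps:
$J{\left(j \right)} = 1 + \frac{j^{2}}{2} - \frac{j}{2}$ ($J{\left(j \right)} = \frac{\left(j^{2} - j\right) + \left(-3 + 5\right)}{2} = \frac{\left(j^{2} - j\right) + 2}{2} = \frac{2 + j^{2} - j}{2} = 1 + \frac{j^{2}}{2} - \frac{j}{2}$)
$Q = 2$ ($Q = 1 + \frac{2^{2}}{2} - 1 = 1 + \frac{1}{2} \cdot 4 - 1 = 1 + 2 - 1 = 2$)
$\left(\left(Q - -6\right) - 24\right)^{2} = \left(\left(2 - -6\right) - 24\right)^{2} = \left(\left(2 + 6\right) - 24\right)^{2} = \left(8 - 24\right)^{2} = \left(-16\right)^{2} = 256$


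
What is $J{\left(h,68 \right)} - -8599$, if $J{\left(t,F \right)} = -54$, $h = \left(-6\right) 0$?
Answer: $8545$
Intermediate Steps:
$h = 0$
$J{\left(h,68 \right)} - -8599 = -54 - -8599 = -54 + 8599 = 8545$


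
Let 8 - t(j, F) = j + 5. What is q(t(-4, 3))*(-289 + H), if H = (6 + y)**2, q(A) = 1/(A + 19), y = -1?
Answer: -132/13 ≈ -10.154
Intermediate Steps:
t(j, F) = 3 - j (t(j, F) = 8 - (j + 5) = 8 - (5 + j) = 8 + (-5 - j) = 3 - j)
q(A) = 1/(19 + A)
H = 25 (H = (6 - 1)**2 = 5**2 = 25)
q(t(-4, 3))*(-289 + H) = (-289 + 25)/(19 + (3 - 1*(-4))) = -264/(19 + (3 + 4)) = -264/(19 + 7) = -264/26 = (1/26)*(-264) = -132/13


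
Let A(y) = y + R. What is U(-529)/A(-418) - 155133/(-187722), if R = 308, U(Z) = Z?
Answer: 3232488/573595 ≈ 5.6355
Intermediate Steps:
A(y) = 308 + y (A(y) = y + 308 = 308 + y)
U(-529)/A(-418) - 155133/(-187722) = -529/(308 - 418) - 155133/(-187722) = -529/(-110) - 155133*(-1/187722) = -529*(-1/110) + 17237/20858 = 529/110 + 17237/20858 = 3232488/573595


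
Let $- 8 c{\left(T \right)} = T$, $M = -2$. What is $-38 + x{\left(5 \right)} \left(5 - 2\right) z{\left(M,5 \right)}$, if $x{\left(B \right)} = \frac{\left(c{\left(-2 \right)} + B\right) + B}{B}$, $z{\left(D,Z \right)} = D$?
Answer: $- \frac{503}{10} \approx -50.3$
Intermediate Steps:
$c{\left(T \right)} = - \frac{T}{8}$
$x{\left(B \right)} = \frac{\frac{1}{4} + 2 B}{B}$ ($x{\left(B \right)} = \frac{\left(\left(- \frac{1}{8}\right) \left(-2\right) + B\right) + B}{B} = \frac{\left(\frac{1}{4} + B\right) + B}{B} = \frac{\frac{1}{4} + 2 B}{B}$)
$-38 + x{\left(5 \right)} \left(5 - 2\right) z{\left(M,5 \right)} = -38 + \left(2 + \frac{1}{4 \cdot 5}\right) \left(5 - 2\right) \left(-2\right) = -38 + \left(2 + \frac{1}{4} \cdot \frac{1}{5}\right) 3 \left(-2\right) = -38 + \left(2 + \frac{1}{20}\right) \left(-6\right) = -38 + \frac{41}{20} \left(-6\right) = -38 - \frac{123}{10} = - \frac{503}{10}$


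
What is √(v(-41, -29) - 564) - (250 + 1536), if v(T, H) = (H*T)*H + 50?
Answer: -1786 + I*√34995 ≈ -1786.0 + 187.07*I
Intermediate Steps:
v(T, H) = 50 + T*H² (v(T, H) = T*H² + 50 = 50 + T*H²)
√(v(-41, -29) - 564) - (250 + 1536) = √((50 - 41*(-29)²) - 564) - (250 + 1536) = √((50 - 41*841) - 564) - 1*1786 = √((50 - 34481) - 564) - 1786 = √(-34431 - 564) - 1786 = √(-34995) - 1786 = I*√34995 - 1786 = -1786 + I*√34995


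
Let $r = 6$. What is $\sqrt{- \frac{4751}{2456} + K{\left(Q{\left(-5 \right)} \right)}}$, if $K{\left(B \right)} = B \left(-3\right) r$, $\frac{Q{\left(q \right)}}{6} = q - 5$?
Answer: $\frac{\sqrt{1625705606}}{1228} \approx 32.834$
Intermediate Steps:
$Q{\left(q \right)} = -30 + 6 q$ ($Q{\left(q \right)} = 6 \left(q - 5\right) = 6 \left(-5 + q\right) = -30 + 6 q$)
$K{\left(B \right)} = - 18 B$ ($K{\left(B \right)} = B \left(-3\right) 6 = - 3 B 6 = - 18 B$)
$\sqrt{- \frac{4751}{2456} + K{\left(Q{\left(-5 \right)} \right)}} = \sqrt{- \frac{4751}{2456} - 18 \left(-30 + 6 \left(-5\right)\right)} = \sqrt{\left(-4751\right) \frac{1}{2456} - 18 \left(-30 - 30\right)} = \sqrt{- \frac{4751}{2456} - -1080} = \sqrt{- \frac{4751}{2456} + 1080} = \sqrt{\frac{2647729}{2456}} = \frac{\sqrt{1625705606}}{1228}$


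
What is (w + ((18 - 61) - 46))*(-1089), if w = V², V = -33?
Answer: -1089000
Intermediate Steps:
w = 1089 (w = (-33)² = 1089)
(w + ((18 - 61) - 46))*(-1089) = (1089 + ((18 - 61) - 46))*(-1089) = (1089 + (-43 - 46))*(-1089) = (1089 - 89)*(-1089) = 1000*(-1089) = -1089000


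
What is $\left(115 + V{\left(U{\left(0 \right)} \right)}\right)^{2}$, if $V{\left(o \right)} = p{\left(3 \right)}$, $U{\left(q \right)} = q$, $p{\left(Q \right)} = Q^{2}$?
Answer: $15376$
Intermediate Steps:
$V{\left(o \right)} = 9$ ($V{\left(o \right)} = 3^{2} = 9$)
$\left(115 + V{\left(U{\left(0 \right)} \right)}\right)^{2} = \left(115 + 9\right)^{2} = 124^{2} = 15376$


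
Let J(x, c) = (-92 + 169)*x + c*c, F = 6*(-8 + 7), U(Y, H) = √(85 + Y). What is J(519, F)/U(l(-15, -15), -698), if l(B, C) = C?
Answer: 39999*√70/70 ≈ 4780.8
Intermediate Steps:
F = -6 (F = 6*(-1) = -6)
J(x, c) = c² + 77*x (J(x, c) = 77*x + c² = c² + 77*x)
J(519, F)/U(l(-15, -15), -698) = ((-6)² + 77*519)/(√(85 - 15)) = (36 + 39963)/(√70) = 39999*(√70/70) = 39999*√70/70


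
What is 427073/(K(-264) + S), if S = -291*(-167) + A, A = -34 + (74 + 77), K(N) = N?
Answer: 427073/48450 ≈ 8.8147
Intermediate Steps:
A = 117 (A = -34 + 151 = 117)
S = 48714 (S = -291*(-167) + 117 = 48597 + 117 = 48714)
427073/(K(-264) + S) = 427073/(-264 + 48714) = 427073/48450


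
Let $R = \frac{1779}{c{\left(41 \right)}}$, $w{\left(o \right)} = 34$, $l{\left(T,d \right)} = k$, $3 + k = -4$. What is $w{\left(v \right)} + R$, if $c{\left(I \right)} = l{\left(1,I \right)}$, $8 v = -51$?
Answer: $- \frac{1541}{7} \approx -220.14$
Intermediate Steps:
$v = - \frac{51}{8}$ ($v = \frac{1}{8} \left(-51\right) = - \frac{51}{8} \approx -6.375$)
$k = -7$ ($k = -3 - 4 = -7$)
$l{\left(T,d \right)} = -7$
$c{\left(I \right)} = -7$
$R = - \frac{1779}{7}$ ($R = \frac{1779}{-7} = 1779 \left(- \frac{1}{7}\right) = - \frac{1779}{7} \approx -254.14$)
$w{\left(v \right)} + R = 34 - \frac{1779}{7} = - \frac{1541}{7}$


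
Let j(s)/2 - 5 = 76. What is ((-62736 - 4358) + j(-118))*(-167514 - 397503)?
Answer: 37817717844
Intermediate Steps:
j(s) = 162 (j(s) = 10 + 2*76 = 10 + 152 = 162)
((-62736 - 4358) + j(-118))*(-167514 - 397503) = ((-62736 - 4358) + 162)*(-167514 - 397503) = (-67094 + 162)*(-565017) = -66932*(-565017) = 37817717844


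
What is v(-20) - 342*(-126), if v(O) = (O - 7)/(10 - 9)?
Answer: 43065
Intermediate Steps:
v(O) = -7 + O (v(O) = (-7 + O)/1 = (-7 + O)*1 = -7 + O)
v(-20) - 342*(-126) = (-7 - 20) - 342*(-126) = -27 + 43092 = 43065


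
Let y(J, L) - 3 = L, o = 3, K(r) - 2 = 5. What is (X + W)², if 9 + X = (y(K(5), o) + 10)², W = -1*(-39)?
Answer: 81796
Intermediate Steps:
K(r) = 7 (K(r) = 2 + 5 = 7)
W = 39
y(J, L) = 3 + L
X = 247 (X = -9 + ((3 + 3) + 10)² = -9 + (6 + 10)² = -9 + 16² = -9 + 256 = 247)
(X + W)² = (247 + 39)² = 286² = 81796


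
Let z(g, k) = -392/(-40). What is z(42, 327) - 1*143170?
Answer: -715801/5 ≈ -1.4316e+5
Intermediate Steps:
z(g, k) = 49/5 (z(g, k) = -392*(-1/40) = 49/5)
z(42, 327) - 1*143170 = 49/5 - 1*143170 = 49/5 - 143170 = -715801/5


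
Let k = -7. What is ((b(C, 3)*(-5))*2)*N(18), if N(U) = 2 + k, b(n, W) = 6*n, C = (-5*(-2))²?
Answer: 30000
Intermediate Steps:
C = 100 (C = 10² = 100)
N(U) = -5 (N(U) = 2 - 7 = -5)
((b(C, 3)*(-5))*2)*N(18) = (((6*100)*(-5))*2)*(-5) = ((600*(-5))*2)*(-5) = -3000*2*(-5) = -6000*(-5) = 30000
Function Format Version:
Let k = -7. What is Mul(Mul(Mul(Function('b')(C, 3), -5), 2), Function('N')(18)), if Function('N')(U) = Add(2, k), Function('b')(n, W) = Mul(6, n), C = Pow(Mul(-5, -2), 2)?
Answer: 30000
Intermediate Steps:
C = 100 (C = Pow(10, 2) = 100)
Function('N')(U) = -5 (Function('N')(U) = Add(2, -7) = -5)
Mul(Mul(Mul(Function('b')(C, 3), -5), 2), Function('N')(18)) = Mul(Mul(Mul(Mul(6, 100), -5), 2), -5) = Mul(Mul(Mul(600, -5), 2), -5) = Mul(Mul(-3000, 2), -5) = Mul(-6000, -5) = 30000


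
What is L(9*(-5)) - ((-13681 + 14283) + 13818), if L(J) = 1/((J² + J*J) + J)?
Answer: -57752099/4005 ≈ -14420.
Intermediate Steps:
L(J) = 1/(J + 2*J²) (L(J) = 1/((J² + J²) + J) = 1/(2*J² + J) = 1/(J + 2*J²))
L(9*(-5)) - ((-13681 + 14283) + 13818) = 1/(((9*(-5)))*(1 + 2*(9*(-5)))) - ((-13681 + 14283) + 13818) = 1/((-45)*(1 + 2*(-45))) - (602 + 13818) = -1/(45*(1 - 90)) - 1*14420 = -1/45/(-89) - 14420 = -1/45*(-1/89) - 14420 = 1/4005 - 14420 = -57752099/4005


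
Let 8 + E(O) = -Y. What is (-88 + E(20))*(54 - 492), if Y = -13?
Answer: 36354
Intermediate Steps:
E(O) = 5 (E(O) = -8 - 1*(-13) = -8 + 13 = 5)
(-88 + E(20))*(54 - 492) = (-88 + 5)*(54 - 492) = -83*(-438) = 36354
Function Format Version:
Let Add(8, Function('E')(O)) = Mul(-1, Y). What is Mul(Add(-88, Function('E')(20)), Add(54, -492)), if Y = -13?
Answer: 36354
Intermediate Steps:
Function('E')(O) = 5 (Function('E')(O) = Add(-8, Mul(-1, -13)) = Add(-8, 13) = 5)
Mul(Add(-88, Function('E')(20)), Add(54, -492)) = Mul(Add(-88, 5), Add(54, -492)) = Mul(-83, -438) = 36354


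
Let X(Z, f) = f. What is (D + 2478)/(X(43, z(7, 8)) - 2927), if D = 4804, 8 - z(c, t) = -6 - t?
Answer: -7282/2905 ≈ -2.5067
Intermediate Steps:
z(c, t) = 14 + t (z(c, t) = 8 - (-6 - t) = 8 + (6 + t) = 14 + t)
(D + 2478)/(X(43, z(7, 8)) - 2927) = (4804 + 2478)/((14 + 8) - 2927) = 7282/(22 - 2927) = 7282/(-2905) = 7282*(-1/2905) = -7282/2905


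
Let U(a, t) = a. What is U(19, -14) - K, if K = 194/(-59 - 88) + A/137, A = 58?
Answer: 400693/20139 ≈ 19.896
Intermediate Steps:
K = -18052/20139 (K = 194/(-59 - 88) + 58/137 = 194/(-147) + 58*(1/137) = 194*(-1/147) + 58/137 = -194/147 + 58/137 = -18052/20139 ≈ -0.89637)
U(19, -14) - K = 19 - 1*(-18052/20139) = 19 + 18052/20139 = 400693/20139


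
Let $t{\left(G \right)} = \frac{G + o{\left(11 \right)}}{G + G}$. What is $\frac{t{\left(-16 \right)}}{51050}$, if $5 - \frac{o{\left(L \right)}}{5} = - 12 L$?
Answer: $- \frac{669}{1633600} \approx -0.00040952$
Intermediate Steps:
$o{\left(L \right)} = 25 + 60 L$ ($o{\left(L \right)} = 25 - 5 \left(- 12 L\right) = 25 + 60 L$)
$t{\left(G \right)} = \frac{685 + G}{2 G}$ ($t{\left(G \right)} = \frac{G + \left(25 + 60 \cdot 11\right)}{G + G} = \frac{G + \left(25 + 660\right)}{2 G} = \left(G + 685\right) \frac{1}{2 G} = \left(685 + G\right) \frac{1}{2 G} = \frac{685 + G}{2 G}$)
$\frac{t{\left(-16 \right)}}{51050} = \frac{\frac{1}{2} \frac{1}{-16} \left(685 - 16\right)}{51050} = \frac{1}{2} \left(- \frac{1}{16}\right) 669 \cdot \frac{1}{51050} = \left(- \frac{669}{32}\right) \frac{1}{51050} = - \frac{669}{1633600}$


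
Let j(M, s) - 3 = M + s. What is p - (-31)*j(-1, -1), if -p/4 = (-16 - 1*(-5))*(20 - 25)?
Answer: -189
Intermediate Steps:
p = -220 (p = -4*(-16 - 1*(-5))*(20 - 25) = -4*(-16 + 5)*(-5) = -(-44)*(-5) = -4*55 = -220)
j(M, s) = 3 + M + s (j(M, s) = 3 + (M + s) = 3 + M + s)
p - (-31)*j(-1, -1) = -220 - (-31)*(3 - 1 - 1) = -220 - (-31) = -220 - 1*(-31) = -220 + 31 = -189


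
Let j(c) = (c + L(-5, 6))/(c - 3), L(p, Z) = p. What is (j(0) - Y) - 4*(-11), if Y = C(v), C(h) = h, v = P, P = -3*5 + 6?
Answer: 164/3 ≈ 54.667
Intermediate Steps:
P = -9 (P = -15 + 6 = -9)
j(c) = (-5 + c)/(-3 + c) (j(c) = (c - 5)/(c - 3) = (-5 + c)/(-3 + c))
v = -9
Y = -9
(j(0) - Y) - 4*(-11) = ((-5 + 0)/(-3 + 0) - 1*(-9)) - 4*(-11) = (-5/(-3) + 9) + 44 = (-1/3*(-5) + 9) + 44 = (5/3 + 9) + 44 = 32/3 + 44 = 164/3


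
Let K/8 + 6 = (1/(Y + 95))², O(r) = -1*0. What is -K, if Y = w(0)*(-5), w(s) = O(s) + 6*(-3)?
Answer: 1642792/34225 ≈ 48.000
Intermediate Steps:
O(r) = 0
w(s) = -18 (w(s) = 0 + 6*(-3) = 0 - 18 = -18)
Y = 90 (Y = -18*(-5) = 90)
K = -1642792/34225 (K = -48 + 8*(1/(90 + 95))² = -48 + 8*(1/185)² = -48 + 8*(1/34225) = -48 + 8/34225 = -1642792/34225 ≈ -48.000)
-K = -1*(-1642792/34225) = 1642792/34225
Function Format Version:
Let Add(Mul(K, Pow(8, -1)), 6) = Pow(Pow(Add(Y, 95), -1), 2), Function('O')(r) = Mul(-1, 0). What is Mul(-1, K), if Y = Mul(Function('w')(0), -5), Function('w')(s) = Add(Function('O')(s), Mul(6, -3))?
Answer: Rational(1642792, 34225) ≈ 48.000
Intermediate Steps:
Function('O')(r) = 0
Function('w')(s) = -18 (Function('w')(s) = Add(0, Mul(6, -3)) = Add(0, -18) = -18)
Y = 90 (Y = Mul(-18, -5) = 90)
K = Rational(-1642792, 34225) (K = Add(-48, Mul(8, Pow(Pow(Add(90, 95), -1), 2))) = Add(-48, Mul(8, Pow(Pow(185, -1), 2))) = Add(-48, Mul(8, Pow(Rational(1, 185), 2))) = Add(-48, Mul(8, Rational(1, 34225))) = Add(-48, Rational(8, 34225)) = Rational(-1642792, 34225) ≈ -48.000)
Mul(-1, K) = Mul(-1, Rational(-1642792, 34225)) = Rational(1642792, 34225)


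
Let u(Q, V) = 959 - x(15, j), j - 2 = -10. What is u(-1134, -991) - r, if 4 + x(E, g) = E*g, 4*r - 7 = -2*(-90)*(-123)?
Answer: 26465/4 ≈ 6616.3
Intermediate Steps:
j = -8 (j = 2 - 10 = -8)
r = -22133/4 (r = 7/4 + (-2*(-90)*(-123))/4 = 7/4 + (180*(-123))/4 = 7/4 + (¼)*(-22140) = 7/4 - 5535 = -22133/4 ≈ -5533.3)
x(E, g) = -4 + E*g
u(Q, V) = 1083 (u(Q, V) = 959 - (-4 + 15*(-8)) = 959 - (-4 - 120) = 959 - 1*(-124) = 959 + 124 = 1083)
u(-1134, -991) - r = 1083 - 1*(-22133/4) = 1083 + 22133/4 = 26465/4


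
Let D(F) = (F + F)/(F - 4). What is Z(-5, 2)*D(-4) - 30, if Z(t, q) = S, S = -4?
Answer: -34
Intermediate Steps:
D(F) = 2*F/(-4 + F) (D(F) = (2*F)/(-4 + F) = 2*F/(-4 + F))
Z(t, q) = -4
Z(-5, 2)*D(-4) - 30 = -8*(-4)/(-4 - 4) - 30 = -8*(-4)/(-8) - 30 = -8*(-4)*(-1)/8 - 30 = -4*1 - 30 = -4 - 30 = -34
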